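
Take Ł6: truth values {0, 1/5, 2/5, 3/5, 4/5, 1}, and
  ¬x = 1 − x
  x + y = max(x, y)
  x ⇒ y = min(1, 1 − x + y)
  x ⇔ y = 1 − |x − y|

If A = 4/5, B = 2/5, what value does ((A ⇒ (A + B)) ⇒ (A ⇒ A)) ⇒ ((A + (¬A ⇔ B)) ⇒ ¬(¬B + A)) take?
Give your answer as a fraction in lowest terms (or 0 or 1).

2/5

A + B = 4/5 + 2/5 = 4/5
A ⇒ (A + B) = 4/5 ⇒ 4/5 = 1
A ⇒ A = 4/5 ⇒ 4/5 = 1
(A ⇒ (A + B)) ⇒ (A ⇒ A) = 1 ⇒ 1 = 1
¬A = ¬4/5 = 1/5
¬A ⇔ B = 1/5 ⇔ 2/5 = 4/5
A + (¬A ⇔ B) = 4/5 + 4/5 = 4/5
¬B = ¬2/5 = 3/5
¬B + A = 3/5 + 4/5 = 4/5
¬(¬B + A) = ¬4/5 = 1/5
(A + (¬A ⇔ B)) ⇒ ¬(¬B + A) = 4/5 ⇒ 1/5 = 2/5
((A ⇒ (A + B)) ⇒ (A ⇒ A)) ⇒ ((A + (¬A ⇔ B)) ⇒ ¬(¬B + A)) = 1 ⇒ 2/5 = 2/5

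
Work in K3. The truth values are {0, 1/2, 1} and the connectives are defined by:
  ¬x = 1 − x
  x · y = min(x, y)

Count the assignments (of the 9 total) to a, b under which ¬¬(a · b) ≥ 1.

a = 0, b = 0 ↦ 0  <
a = 0, b = 1/2 ↦ 0  <
a = 0, b = 1 ↦ 0  <
a = 1/2, b = 0 ↦ 0  <
a = 1/2, b = 1/2 ↦ 1/2  <
a = 1/2, b = 1 ↦ 1/2  <
a = 1, b = 0 ↦ 0  <
a = 1, b = 1/2 ↦ 1/2  <
a = 1, b = 1 ↦ 1  ≥
So 1 of the 9 assignments meets the threshold.

1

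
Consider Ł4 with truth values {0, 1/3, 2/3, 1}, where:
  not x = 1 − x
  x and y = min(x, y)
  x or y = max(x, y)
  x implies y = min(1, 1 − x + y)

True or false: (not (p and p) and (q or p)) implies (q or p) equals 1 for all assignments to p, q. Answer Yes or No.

p = 0, q = 0 ↦ 1
p = 0, q = 1/3 ↦ 1
p = 0, q = 2/3 ↦ 1
p = 0, q = 1 ↦ 1
p = 1/3, q = 0 ↦ 1
p = 1/3, q = 1/3 ↦ 1
p = 1/3, q = 2/3 ↦ 1
p = 1/3, q = 1 ↦ 1
p = 2/3, q = 0 ↦ 1
p = 2/3, q = 1/3 ↦ 1
p = 2/3, q = 2/3 ↦ 1
p = 2/3, q = 1 ↦ 1
p = 1, q = 0 ↦ 1
p = 1, q = 1/3 ↦ 1
p = 1, q = 2/3 ↦ 1
p = 1, q = 1 ↦ 1
Every assignment gives a value ≥ 1.

Yes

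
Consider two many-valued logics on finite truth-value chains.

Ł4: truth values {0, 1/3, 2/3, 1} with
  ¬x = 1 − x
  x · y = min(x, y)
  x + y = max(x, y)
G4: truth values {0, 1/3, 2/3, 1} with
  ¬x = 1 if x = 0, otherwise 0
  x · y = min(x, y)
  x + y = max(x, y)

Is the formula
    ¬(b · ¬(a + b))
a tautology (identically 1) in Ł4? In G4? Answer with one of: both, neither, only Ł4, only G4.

In Ł4: at a = 0, b = 1/3 the value is 2/3 — not a tautology.
In G4: every assignment gives 1 — tautology.

only G4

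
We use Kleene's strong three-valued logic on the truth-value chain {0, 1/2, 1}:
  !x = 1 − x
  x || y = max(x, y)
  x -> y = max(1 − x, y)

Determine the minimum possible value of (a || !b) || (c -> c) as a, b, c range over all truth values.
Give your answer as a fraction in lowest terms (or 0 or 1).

Take a = 0, b = 1/2, c = 1/2:
!b = !1/2 = 1/2
a || !b = 0 || 1/2 = 1/2
c -> c = 1/2 -> 1/2 = 1/2
(a || !b) || (c -> c) = 1/2 || 1/2 = 1/2
No assignment yields a value below 1/2, so this is the minimum.

1/2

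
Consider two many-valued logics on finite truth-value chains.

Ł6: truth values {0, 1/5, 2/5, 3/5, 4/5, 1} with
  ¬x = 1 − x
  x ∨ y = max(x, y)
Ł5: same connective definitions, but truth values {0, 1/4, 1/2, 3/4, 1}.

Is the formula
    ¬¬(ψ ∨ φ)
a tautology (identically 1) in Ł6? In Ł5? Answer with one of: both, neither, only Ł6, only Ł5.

neither

In Ł6: at φ = 0, ψ = 0 the value is 0 — not a tautology.
In Ł5: at φ = 0, ψ = 0 the value is 0 — not a tautology.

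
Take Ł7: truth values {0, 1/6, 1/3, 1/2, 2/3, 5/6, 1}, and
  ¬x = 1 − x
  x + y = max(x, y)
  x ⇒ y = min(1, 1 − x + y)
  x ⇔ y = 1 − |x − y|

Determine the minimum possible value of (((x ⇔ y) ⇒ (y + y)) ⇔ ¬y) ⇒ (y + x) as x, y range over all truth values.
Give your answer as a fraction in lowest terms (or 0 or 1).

Take x = 0, y = 1/3:
x ⇔ y = 0 ⇔ 1/3 = 2/3
y + y = 1/3 + 1/3 = 1/3
(x ⇔ y) ⇒ (y + y) = 2/3 ⇒ 1/3 = 2/3
¬y = ¬1/3 = 2/3
((x ⇔ y) ⇒ (y + y)) ⇔ ¬y = 2/3 ⇔ 2/3 = 1
y + x = 1/3 + 0 = 1/3
(((x ⇔ y) ⇒ (y + y)) ⇔ ¬y) ⇒ (y + x) = 1 ⇒ 1/3 = 1/3
No assignment yields a value below 1/3, so this is the minimum.

1/3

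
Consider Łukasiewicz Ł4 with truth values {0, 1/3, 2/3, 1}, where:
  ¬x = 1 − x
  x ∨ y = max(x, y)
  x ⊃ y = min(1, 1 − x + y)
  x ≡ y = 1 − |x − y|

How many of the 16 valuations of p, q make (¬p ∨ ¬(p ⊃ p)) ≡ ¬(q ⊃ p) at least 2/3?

p = 0, q = 0 ↦ 0  <
p = 0, q = 1/3 ↦ 1/3  <
p = 0, q = 2/3 ↦ 2/3  ≥
p = 0, q = 1 ↦ 1  ≥
p = 1/3, q = 0 ↦ 1/3  <
p = 1/3, q = 1/3 ↦ 1/3  <
p = 1/3, q = 2/3 ↦ 2/3  ≥
p = 1/3, q = 1 ↦ 1  ≥
p = 2/3, q = 0 ↦ 2/3  ≥
p = 2/3, q = 1/3 ↦ 2/3  ≥
p = 2/3, q = 2/3 ↦ 2/3  ≥
p = 2/3, q = 1 ↦ 1  ≥
p = 1, q = 0 ↦ 1  ≥
p = 1, q = 1/3 ↦ 1  ≥
p = 1, q = 2/3 ↦ 1  ≥
p = 1, q = 1 ↦ 1  ≥
So 12 of the 16 assignments meet the threshold.

12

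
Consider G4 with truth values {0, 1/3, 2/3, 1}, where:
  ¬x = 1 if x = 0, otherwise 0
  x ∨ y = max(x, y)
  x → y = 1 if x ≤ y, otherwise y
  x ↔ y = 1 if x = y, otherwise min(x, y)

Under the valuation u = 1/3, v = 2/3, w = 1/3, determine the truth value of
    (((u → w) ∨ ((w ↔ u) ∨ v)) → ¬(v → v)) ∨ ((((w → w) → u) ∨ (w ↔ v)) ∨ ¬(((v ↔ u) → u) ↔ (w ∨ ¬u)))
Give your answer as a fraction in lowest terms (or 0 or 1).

1/3

u → w = 1/3 → 1/3 = 1
w ↔ u = 1/3 ↔ 1/3 = 1
(w ↔ u) ∨ v = 1 ∨ 2/3 = 1
(u → w) ∨ ((w ↔ u) ∨ v) = 1 ∨ 1 = 1
v → v = 2/3 → 2/3 = 1
¬(v → v) = ¬1 = 0
((u → w) ∨ ((w ↔ u) ∨ v)) → ¬(v → v) = 1 → 0 = 0
w → w = 1/3 → 1/3 = 1
(w → w) → u = 1 → 1/3 = 1/3
w ↔ v = 1/3 ↔ 2/3 = 1/3
((w → w) → u) ∨ (w ↔ v) = 1/3 ∨ 1/3 = 1/3
v ↔ u = 2/3 ↔ 1/3 = 1/3
(v ↔ u) → u = 1/3 → 1/3 = 1
¬u = ¬1/3 = 0
w ∨ ¬u = 1/3 ∨ 0 = 1/3
((v ↔ u) → u) ↔ (w ∨ ¬u) = 1 ↔ 1/3 = 1/3
¬(((v ↔ u) → u) ↔ (w ∨ ¬u)) = ¬1/3 = 0
(((w → w) → u) ∨ (w ↔ v)) ∨ ¬(((v ↔ u) → u) ↔ (w ∨ ¬u)) = 1/3 ∨ 0 = 1/3
(((u → w) ∨ ((w ↔ u) ∨ v)) → ¬(v → v)) ∨ ((((w → w) → u) ∨ (w ↔ v)) ∨ ¬(((v ↔ u) → u) ↔ (w ∨ ¬u))) = 0 ∨ 1/3 = 1/3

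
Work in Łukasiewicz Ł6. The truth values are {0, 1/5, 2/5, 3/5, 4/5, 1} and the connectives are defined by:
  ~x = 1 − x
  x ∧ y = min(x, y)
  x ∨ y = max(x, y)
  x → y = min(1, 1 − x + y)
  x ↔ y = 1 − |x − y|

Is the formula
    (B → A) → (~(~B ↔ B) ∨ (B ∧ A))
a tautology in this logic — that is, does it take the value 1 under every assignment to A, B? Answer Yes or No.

Counterexample: take A = 0, B = 1/5.
B → A = 1/5 → 0 = 4/5
~B = ~1/5 = 4/5
~B ↔ B = 4/5 ↔ 1/5 = 2/5
~(~B ↔ B) = ~2/5 = 3/5
B ∧ A = 1/5 ∧ 0 = 0
~(~B ↔ B) ∨ (B ∧ A) = 3/5 ∨ 0 = 3/5
(B → A) → (~(~B ↔ B) ∨ (B ∧ A)) = 4/5 → 3/5 = 4/5
This gives 4/5 ≠ 1.

No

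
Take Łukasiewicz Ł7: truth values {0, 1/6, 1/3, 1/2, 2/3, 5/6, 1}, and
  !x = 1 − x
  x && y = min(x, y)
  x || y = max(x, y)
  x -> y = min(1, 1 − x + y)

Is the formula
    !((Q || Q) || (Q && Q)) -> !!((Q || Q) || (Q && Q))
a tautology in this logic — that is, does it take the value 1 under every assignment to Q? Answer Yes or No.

Counterexample: take Q = 0.
Q || Q = 0 || 0 = 0
Q && Q = 0 && 0 = 0
(Q || Q) || (Q && Q) = 0 || 0 = 0
!((Q || Q) || (Q && Q)) = !0 = 1
Q || Q = 0 || 0 = 0
Q && Q = 0 && 0 = 0
(Q || Q) || (Q && Q) = 0 || 0 = 0
!((Q || Q) || (Q && Q)) = !0 = 1
!!((Q || Q) || (Q && Q)) = !1 = 0
!((Q || Q) || (Q && Q)) -> !!((Q || Q) || (Q && Q)) = 1 -> 0 = 0
This gives 0 ≠ 1.

No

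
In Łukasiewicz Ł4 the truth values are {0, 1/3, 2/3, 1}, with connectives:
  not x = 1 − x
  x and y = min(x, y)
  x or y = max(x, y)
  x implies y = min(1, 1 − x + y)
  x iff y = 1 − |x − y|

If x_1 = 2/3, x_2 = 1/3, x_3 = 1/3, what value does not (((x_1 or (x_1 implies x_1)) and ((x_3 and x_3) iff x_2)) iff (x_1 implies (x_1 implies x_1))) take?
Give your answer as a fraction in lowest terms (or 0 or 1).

x_1 implies x_1 = 2/3 implies 2/3 = 1
x_1 or (x_1 implies x_1) = 2/3 or 1 = 1
x_3 and x_3 = 1/3 and 1/3 = 1/3
(x_3 and x_3) iff x_2 = 1/3 iff 1/3 = 1
(x_1 or (x_1 implies x_1)) and ((x_3 and x_3) iff x_2) = 1 and 1 = 1
x_1 implies x_1 = 2/3 implies 2/3 = 1
x_1 implies (x_1 implies x_1) = 2/3 implies 1 = 1
((x_1 or (x_1 implies x_1)) and ((x_3 and x_3) iff x_2)) iff (x_1 implies (x_1 implies x_1)) = 1 iff 1 = 1
not (((x_1 or (x_1 implies x_1)) and ((x_3 and x_3) iff x_2)) iff (x_1 implies (x_1 implies x_1))) = not 1 = 0

0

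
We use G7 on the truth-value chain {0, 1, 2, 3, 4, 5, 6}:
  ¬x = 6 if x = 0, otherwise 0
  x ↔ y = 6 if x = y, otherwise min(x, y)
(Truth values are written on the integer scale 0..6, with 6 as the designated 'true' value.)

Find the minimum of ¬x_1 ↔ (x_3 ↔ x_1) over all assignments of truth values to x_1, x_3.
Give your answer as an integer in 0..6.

Take x_1 = 0, x_3 = 1:
¬x_1 = ¬0 = 6
x_3 ↔ x_1 = 1 ↔ 0 = 0
¬x_1 ↔ (x_3 ↔ x_1) = 6 ↔ 0 = 0
No assignment yields a value below 0, so this is the minimum.

0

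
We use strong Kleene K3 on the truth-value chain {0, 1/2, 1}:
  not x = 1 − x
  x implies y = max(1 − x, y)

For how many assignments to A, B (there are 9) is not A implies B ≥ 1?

5

A = 0, B = 0 ↦ 0  <
A = 0, B = 1/2 ↦ 1/2  <
A = 0, B = 1 ↦ 1  ≥
A = 1/2, B = 0 ↦ 1/2  <
A = 1/2, B = 1/2 ↦ 1/2  <
A = 1/2, B = 1 ↦ 1  ≥
A = 1, B = 0 ↦ 1  ≥
A = 1, B = 1/2 ↦ 1  ≥
A = 1, B = 1 ↦ 1  ≥
So 5 of the 9 assignments meet the threshold.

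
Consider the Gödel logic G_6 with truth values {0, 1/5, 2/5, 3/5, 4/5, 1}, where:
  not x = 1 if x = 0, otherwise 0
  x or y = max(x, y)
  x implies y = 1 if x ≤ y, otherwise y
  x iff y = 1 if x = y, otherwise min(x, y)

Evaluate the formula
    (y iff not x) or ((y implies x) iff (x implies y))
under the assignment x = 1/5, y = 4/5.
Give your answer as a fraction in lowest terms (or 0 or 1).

1/5

not x = not 1/5 = 0
y iff not x = 4/5 iff 0 = 0
y implies x = 4/5 implies 1/5 = 1/5
x implies y = 1/5 implies 4/5 = 1
(y implies x) iff (x implies y) = 1/5 iff 1 = 1/5
(y iff not x) or ((y implies x) iff (x implies y)) = 0 or 1/5 = 1/5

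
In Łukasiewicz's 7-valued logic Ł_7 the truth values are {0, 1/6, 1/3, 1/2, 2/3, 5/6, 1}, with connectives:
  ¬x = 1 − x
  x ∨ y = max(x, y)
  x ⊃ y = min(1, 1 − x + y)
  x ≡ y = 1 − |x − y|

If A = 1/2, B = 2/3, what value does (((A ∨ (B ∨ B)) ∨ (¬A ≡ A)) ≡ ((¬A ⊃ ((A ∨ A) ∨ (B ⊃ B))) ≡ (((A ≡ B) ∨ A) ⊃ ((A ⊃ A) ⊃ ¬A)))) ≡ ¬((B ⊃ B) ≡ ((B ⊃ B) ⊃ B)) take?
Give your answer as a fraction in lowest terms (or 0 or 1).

2/3

B ∨ B = 2/3 ∨ 2/3 = 2/3
A ∨ (B ∨ B) = 1/2 ∨ 2/3 = 2/3
¬A = ¬1/2 = 1/2
¬A ≡ A = 1/2 ≡ 1/2 = 1
(A ∨ (B ∨ B)) ∨ (¬A ≡ A) = 2/3 ∨ 1 = 1
¬A = ¬1/2 = 1/2
A ∨ A = 1/2 ∨ 1/2 = 1/2
B ⊃ B = 2/3 ⊃ 2/3 = 1
(A ∨ A) ∨ (B ⊃ B) = 1/2 ∨ 1 = 1
¬A ⊃ ((A ∨ A) ∨ (B ⊃ B)) = 1/2 ⊃ 1 = 1
A ≡ B = 1/2 ≡ 2/3 = 5/6
(A ≡ B) ∨ A = 5/6 ∨ 1/2 = 5/6
A ⊃ A = 1/2 ⊃ 1/2 = 1
¬A = ¬1/2 = 1/2
(A ⊃ A) ⊃ ¬A = 1 ⊃ 1/2 = 1/2
((A ≡ B) ∨ A) ⊃ ((A ⊃ A) ⊃ ¬A) = 5/6 ⊃ 1/2 = 2/3
(¬A ⊃ ((A ∨ A) ∨ (B ⊃ B))) ≡ (((A ≡ B) ∨ A) ⊃ ((A ⊃ A) ⊃ ¬A)) = 1 ≡ 2/3 = 2/3
((A ∨ (B ∨ B)) ∨ (¬A ≡ A)) ≡ ((¬A ⊃ ((A ∨ A) ∨ (B ⊃ B))) ≡ (((A ≡ B) ∨ A) ⊃ ((A ⊃ A) ⊃ ¬A))) = 1 ≡ 2/3 = 2/3
B ⊃ B = 2/3 ⊃ 2/3 = 1
B ⊃ B = 2/3 ⊃ 2/3 = 1
(B ⊃ B) ⊃ B = 1 ⊃ 2/3 = 2/3
(B ⊃ B) ≡ ((B ⊃ B) ⊃ B) = 1 ≡ 2/3 = 2/3
¬((B ⊃ B) ≡ ((B ⊃ B) ⊃ B)) = ¬2/3 = 1/3
(((A ∨ (B ∨ B)) ∨ (¬A ≡ A)) ≡ ((¬A ⊃ ((A ∨ A) ∨ (B ⊃ B))) ≡ (((A ≡ B) ∨ A) ⊃ ((A ⊃ A) ⊃ ¬A)))) ≡ ¬((B ⊃ B) ≡ ((B ⊃ B) ⊃ B)) = 2/3 ≡ 1/3 = 2/3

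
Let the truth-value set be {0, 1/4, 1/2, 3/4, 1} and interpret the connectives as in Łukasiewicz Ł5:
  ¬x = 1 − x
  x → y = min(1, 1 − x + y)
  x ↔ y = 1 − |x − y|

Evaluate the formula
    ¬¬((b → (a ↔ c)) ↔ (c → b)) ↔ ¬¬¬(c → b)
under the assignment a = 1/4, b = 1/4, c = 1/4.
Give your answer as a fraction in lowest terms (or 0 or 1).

0

a ↔ c = 1/4 ↔ 1/4 = 1
b → (a ↔ c) = 1/4 → 1 = 1
c → b = 1/4 → 1/4 = 1
(b → (a ↔ c)) ↔ (c → b) = 1 ↔ 1 = 1
¬((b → (a ↔ c)) ↔ (c → b)) = ¬1 = 0
¬¬((b → (a ↔ c)) ↔ (c → b)) = ¬0 = 1
c → b = 1/4 → 1/4 = 1
¬(c → b) = ¬1 = 0
¬¬(c → b) = ¬0 = 1
¬¬¬(c → b) = ¬1 = 0
¬¬((b → (a ↔ c)) ↔ (c → b)) ↔ ¬¬¬(c → b) = 1 ↔ 0 = 0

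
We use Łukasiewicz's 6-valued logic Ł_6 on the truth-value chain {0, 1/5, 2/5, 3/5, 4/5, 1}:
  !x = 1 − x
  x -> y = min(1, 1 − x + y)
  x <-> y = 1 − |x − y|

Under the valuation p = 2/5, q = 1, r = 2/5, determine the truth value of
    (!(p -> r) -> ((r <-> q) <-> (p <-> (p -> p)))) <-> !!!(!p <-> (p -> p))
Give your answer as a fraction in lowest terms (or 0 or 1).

2/5

p -> r = 2/5 -> 2/5 = 1
!(p -> r) = !1 = 0
r <-> q = 2/5 <-> 1 = 2/5
p -> p = 2/5 -> 2/5 = 1
p <-> (p -> p) = 2/5 <-> 1 = 2/5
(r <-> q) <-> (p <-> (p -> p)) = 2/5 <-> 2/5 = 1
!(p -> r) -> ((r <-> q) <-> (p <-> (p -> p))) = 0 -> 1 = 1
!p = !2/5 = 3/5
p -> p = 2/5 -> 2/5 = 1
!p <-> (p -> p) = 3/5 <-> 1 = 3/5
!(!p <-> (p -> p)) = !3/5 = 2/5
!!(!p <-> (p -> p)) = !2/5 = 3/5
!!!(!p <-> (p -> p)) = !3/5 = 2/5
(!(p -> r) -> ((r <-> q) <-> (p <-> (p -> p)))) <-> !!!(!p <-> (p -> p)) = 1 <-> 2/5 = 2/5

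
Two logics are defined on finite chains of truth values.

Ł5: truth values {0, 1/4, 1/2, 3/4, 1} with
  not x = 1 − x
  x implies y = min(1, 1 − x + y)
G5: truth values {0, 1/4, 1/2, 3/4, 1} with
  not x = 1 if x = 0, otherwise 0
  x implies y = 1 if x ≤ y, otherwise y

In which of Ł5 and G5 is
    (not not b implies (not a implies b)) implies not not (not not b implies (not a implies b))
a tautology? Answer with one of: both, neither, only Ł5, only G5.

both

In Ł5: every assignment gives 1 — tautology.
In G5: every assignment gives 1 — tautology.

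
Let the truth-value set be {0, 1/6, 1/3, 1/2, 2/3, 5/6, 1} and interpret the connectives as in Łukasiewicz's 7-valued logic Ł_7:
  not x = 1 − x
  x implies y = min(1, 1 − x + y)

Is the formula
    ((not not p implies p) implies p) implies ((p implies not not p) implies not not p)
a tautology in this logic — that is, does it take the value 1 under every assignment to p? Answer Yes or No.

p = 0 ↦ 1
p = 1/6 ↦ 1
p = 1/3 ↦ 1
p = 1/2 ↦ 1
p = 2/3 ↦ 1
p = 5/6 ↦ 1
p = 1 ↦ 1
Every assignment gives a value ≥ 1.

Yes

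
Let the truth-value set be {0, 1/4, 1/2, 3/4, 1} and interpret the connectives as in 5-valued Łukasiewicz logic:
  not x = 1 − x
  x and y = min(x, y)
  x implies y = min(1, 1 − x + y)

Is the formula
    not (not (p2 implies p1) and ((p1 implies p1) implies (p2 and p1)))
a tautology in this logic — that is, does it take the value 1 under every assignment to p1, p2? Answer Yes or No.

Counterexample: take p1 = 1/4, p2 = 1/2.
p2 implies p1 = 1/2 implies 1/4 = 3/4
not (p2 implies p1) = not 3/4 = 1/4
p1 implies p1 = 1/4 implies 1/4 = 1
p2 and p1 = 1/2 and 1/4 = 1/4
(p1 implies p1) implies (p2 and p1) = 1 implies 1/4 = 1/4
not (p2 implies p1) and ((p1 implies p1) implies (p2 and p1)) = 1/4 and 1/4 = 1/4
not (not (p2 implies p1) and ((p1 implies p1) implies (p2 and p1))) = not 1/4 = 3/4
This gives 3/4 ≠ 1.

No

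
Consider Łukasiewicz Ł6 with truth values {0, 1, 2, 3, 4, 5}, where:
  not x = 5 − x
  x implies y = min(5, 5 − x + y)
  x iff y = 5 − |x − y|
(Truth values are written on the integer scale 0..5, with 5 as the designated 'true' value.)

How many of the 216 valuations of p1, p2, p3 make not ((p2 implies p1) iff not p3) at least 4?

51

value 5: 22 assignments (counts)
value 4: 29 assignments (counts)
value 3: 36 assignments
value 2: 43 assignments
value 1: 50 assignments
value 0: 36 assignments
So 51 of the 216 assignments meet the threshold.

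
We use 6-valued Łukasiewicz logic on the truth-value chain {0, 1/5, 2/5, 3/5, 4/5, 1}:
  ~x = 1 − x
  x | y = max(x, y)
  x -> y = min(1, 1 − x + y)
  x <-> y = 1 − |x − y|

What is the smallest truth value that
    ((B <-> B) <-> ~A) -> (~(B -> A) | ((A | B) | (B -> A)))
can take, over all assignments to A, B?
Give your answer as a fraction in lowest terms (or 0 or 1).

3/5

Take A = 0, B = 2/5:
B <-> B = 2/5 <-> 2/5 = 1
~A = ~0 = 1
(B <-> B) <-> ~A = 1 <-> 1 = 1
B -> A = 2/5 -> 0 = 3/5
~(B -> A) = ~3/5 = 2/5
A | B = 0 | 2/5 = 2/5
B -> A = 2/5 -> 0 = 3/5
(A | B) | (B -> A) = 2/5 | 3/5 = 3/5
~(B -> A) | ((A | B) | (B -> A)) = 2/5 | 3/5 = 3/5
((B <-> B) <-> ~A) -> (~(B -> A) | ((A | B) | (B -> A))) = 1 -> 3/5 = 3/5
No assignment yields a value below 3/5, so this is the minimum.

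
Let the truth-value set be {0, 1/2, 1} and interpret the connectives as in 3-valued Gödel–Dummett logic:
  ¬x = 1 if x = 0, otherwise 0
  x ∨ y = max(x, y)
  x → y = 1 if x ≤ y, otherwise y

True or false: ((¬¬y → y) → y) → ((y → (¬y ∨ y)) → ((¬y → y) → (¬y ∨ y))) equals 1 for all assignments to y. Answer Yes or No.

No

Counterexample: take y = 1/2.
¬y = ¬1/2 = 0
¬¬y = ¬0 = 1
¬¬y → y = 1 → 1/2 = 1/2
(¬¬y → y) → y = 1/2 → 1/2 = 1
¬y = ¬1/2 = 0
¬y ∨ y = 0 ∨ 1/2 = 1/2
y → (¬y ∨ y) = 1/2 → 1/2 = 1
¬y = ¬1/2 = 0
¬y → y = 0 → 1/2 = 1
¬y = ¬1/2 = 0
¬y ∨ y = 0 ∨ 1/2 = 1/2
(¬y → y) → (¬y ∨ y) = 1 → 1/2 = 1/2
(y → (¬y ∨ y)) → ((¬y → y) → (¬y ∨ y)) = 1 → 1/2 = 1/2
((¬¬y → y) → y) → ((y → (¬y ∨ y)) → ((¬y → y) → (¬y ∨ y))) = 1 → 1/2 = 1/2
This gives 1/2 ≠ 1.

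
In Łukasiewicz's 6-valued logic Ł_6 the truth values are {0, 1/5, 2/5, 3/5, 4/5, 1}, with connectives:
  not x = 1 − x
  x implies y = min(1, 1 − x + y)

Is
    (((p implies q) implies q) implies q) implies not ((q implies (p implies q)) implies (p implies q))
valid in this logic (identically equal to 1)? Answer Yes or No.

Counterexample: take p = 0, q = 0.
p implies q = 0 implies 0 = 1
(p implies q) implies q = 1 implies 0 = 0
((p implies q) implies q) implies q = 0 implies 0 = 1
q implies (p implies q) = 0 implies 1 = 1
(q implies (p implies q)) implies (p implies q) = 1 implies 1 = 1
not ((q implies (p implies q)) implies (p implies q)) = not 1 = 0
(((p implies q) implies q) implies q) implies not ((q implies (p implies q)) implies (p implies q)) = 1 implies 0 = 0
This gives 0 ≠ 1.

No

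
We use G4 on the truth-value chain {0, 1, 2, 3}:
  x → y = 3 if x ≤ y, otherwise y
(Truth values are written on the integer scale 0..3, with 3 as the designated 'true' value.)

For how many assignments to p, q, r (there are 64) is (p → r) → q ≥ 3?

30

value 3: 30 assignments (counts)
value 2: 10 assignments
value 1: 11 assignments
value 0: 13 assignments
So 30 of the 64 assignments meet the threshold.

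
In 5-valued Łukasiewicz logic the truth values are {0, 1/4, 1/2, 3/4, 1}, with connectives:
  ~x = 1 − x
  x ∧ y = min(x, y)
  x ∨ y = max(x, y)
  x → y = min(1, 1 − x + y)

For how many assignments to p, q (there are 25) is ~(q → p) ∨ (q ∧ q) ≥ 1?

5

value 1: 5 assignments (counts)
value 3/4: 5 assignments
value 1/2: 5 assignments
value 1/4: 5 assignments
value 0: 5 assignments
So 5 of the 25 assignments meet the threshold.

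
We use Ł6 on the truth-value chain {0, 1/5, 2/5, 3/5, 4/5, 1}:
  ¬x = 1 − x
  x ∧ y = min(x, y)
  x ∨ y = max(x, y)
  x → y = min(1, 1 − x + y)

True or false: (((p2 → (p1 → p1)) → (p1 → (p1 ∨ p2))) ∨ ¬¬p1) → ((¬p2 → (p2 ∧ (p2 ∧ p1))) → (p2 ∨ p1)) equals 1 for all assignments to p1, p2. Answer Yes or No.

No

Counterexample: take p1 = 1/5, p2 = 1/5.
p1 → p1 = 1/5 → 1/5 = 1
p2 → (p1 → p1) = 1/5 → 1 = 1
p1 ∨ p2 = 1/5 ∨ 1/5 = 1/5
p1 → (p1 ∨ p2) = 1/5 → 1/5 = 1
(p2 → (p1 → p1)) → (p1 → (p1 ∨ p2)) = 1 → 1 = 1
¬p1 = ¬1/5 = 4/5
¬¬p1 = ¬4/5 = 1/5
((p2 → (p1 → p1)) → (p1 → (p1 ∨ p2))) ∨ ¬¬p1 = 1 ∨ 1/5 = 1
¬p2 = ¬1/5 = 4/5
p2 ∧ p1 = 1/5 ∧ 1/5 = 1/5
p2 ∧ (p2 ∧ p1) = 1/5 ∧ 1/5 = 1/5
¬p2 → (p2 ∧ (p2 ∧ p1)) = 4/5 → 1/5 = 2/5
p2 ∨ p1 = 1/5 ∨ 1/5 = 1/5
(¬p2 → (p2 ∧ (p2 ∧ p1))) → (p2 ∨ p1) = 2/5 → 1/5 = 4/5
(((p2 → (p1 → p1)) → (p1 → (p1 ∨ p2))) ∨ ¬¬p1) → ((¬p2 → (p2 ∧ (p2 ∧ p1))) → (p2 ∨ p1)) = 1 → 4/5 = 4/5
This gives 4/5 ≠ 1.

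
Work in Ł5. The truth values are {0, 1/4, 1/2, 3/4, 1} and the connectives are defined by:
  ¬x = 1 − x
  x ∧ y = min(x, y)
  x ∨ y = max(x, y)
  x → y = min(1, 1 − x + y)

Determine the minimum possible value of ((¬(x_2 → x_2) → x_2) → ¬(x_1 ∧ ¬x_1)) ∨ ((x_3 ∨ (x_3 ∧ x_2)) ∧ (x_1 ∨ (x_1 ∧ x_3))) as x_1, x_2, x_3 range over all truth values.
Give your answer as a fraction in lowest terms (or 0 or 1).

Take x_1 = 1/2, x_2 = 0, x_3 = 0:
x_2 → x_2 = 0 → 0 = 1
¬(x_2 → x_2) = ¬1 = 0
¬(x_2 → x_2) → x_2 = 0 → 0 = 1
¬x_1 = ¬1/2 = 1/2
x_1 ∧ ¬x_1 = 1/2 ∧ 1/2 = 1/2
¬(x_1 ∧ ¬x_1) = ¬1/2 = 1/2
(¬(x_2 → x_2) → x_2) → ¬(x_1 ∧ ¬x_1) = 1 → 1/2 = 1/2
x_3 ∧ x_2 = 0 ∧ 0 = 0
x_3 ∨ (x_3 ∧ x_2) = 0 ∨ 0 = 0
x_1 ∧ x_3 = 1/2 ∧ 0 = 0
x_1 ∨ (x_1 ∧ x_3) = 1/2 ∨ 0 = 1/2
(x_3 ∨ (x_3 ∧ x_2)) ∧ (x_1 ∨ (x_1 ∧ x_3)) = 0 ∧ 1/2 = 0
((¬(x_2 → x_2) → x_2) → ¬(x_1 ∧ ¬x_1)) ∨ ((x_3 ∨ (x_3 ∧ x_2)) ∧ (x_1 ∨ (x_1 ∧ x_3))) = 1/2 ∨ 0 = 1/2
No assignment yields a value below 1/2, so this is the minimum.

1/2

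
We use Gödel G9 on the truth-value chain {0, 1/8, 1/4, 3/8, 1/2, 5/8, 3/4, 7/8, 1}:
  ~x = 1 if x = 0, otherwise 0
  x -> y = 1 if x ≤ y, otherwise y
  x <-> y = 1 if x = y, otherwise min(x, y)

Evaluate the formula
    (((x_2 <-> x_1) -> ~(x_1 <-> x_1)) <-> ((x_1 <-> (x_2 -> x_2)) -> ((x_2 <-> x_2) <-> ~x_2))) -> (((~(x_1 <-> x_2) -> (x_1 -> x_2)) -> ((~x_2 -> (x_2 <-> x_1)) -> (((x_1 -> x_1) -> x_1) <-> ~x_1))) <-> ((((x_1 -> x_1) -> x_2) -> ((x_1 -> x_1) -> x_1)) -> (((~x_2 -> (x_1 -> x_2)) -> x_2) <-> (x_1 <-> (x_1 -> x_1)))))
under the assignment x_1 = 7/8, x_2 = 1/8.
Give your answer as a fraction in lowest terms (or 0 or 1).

0

x_2 <-> x_1 = 1/8 <-> 7/8 = 1/8
x_1 <-> x_1 = 7/8 <-> 7/8 = 1
~(x_1 <-> x_1) = ~1 = 0
(x_2 <-> x_1) -> ~(x_1 <-> x_1) = 1/8 -> 0 = 0
x_2 -> x_2 = 1/8 -> 1/8 = 1
x_1 <-> (x_2 -> x_2) = 7/8 <-> 1 = 7/8
x_2 <-> x_2 = 1/8 <-> 1/8 = 1
~x_2 = ~1/8 = 0
(x_2 <-> x_2) <-> ~x_2 = 1 <-> 0 = 0
(x_1 <-> (x_2 -> x_2)) -> ((x_2 <-> x_2) <-> ~x_2) = 7/8 -> 0 = 0
((x_2 <-> x_1) -> ~(x_1 <-> x_1)) <-> ((x_1 <-> (x_2 -> x_2)) -> ((x_2 <-> x_2) <-> ~x_2)) = 0 <-> 0 = 1
x_1 <-> x_2 = 7/8 <-> 1/8 = 1/8
~(x_1 <-> x_2) = ~1/8 = 0
x_1 -> x_2 = 7/8 -> 1/8 = 1/8
~(x_1 <-> x_2) -> (x_1 -> x_2) = 0 -> 1/8 = 1
~x_2 = ~1/8 = 0
x_2 <-> x_1 = 1/8 <-> 7/8 = 1/8
~x_2 -> (x_2 <-> x_1) = 0 -> 1/8 = 1
x_1 -> x_1 = 7/8 -> 7/8 = 1
(x_1 -> x_1) -> x_1 = 1 -> 7/8 = 7/8
~x_1 = ~7/8 = 0
((x_1 -> x_1) -> x_1) <-> ~x_1 = 7/8 <-> 0 = 0
(~x_2 -> (x_2 <-> x_1)) -> (((x_1 -> x_1) -> x_1) <-> ~x_1) = 1 -> 0 = 0
(~(x_1 <-> x_2) -> (x_1 -> x_2)) -> ((~x_2 -> (x_2 <-> x_1)) -> (((x_1 -> x_1) -> x_1) <-> ~x_1)) = 1 -> 0 = 0
x_1 -> x_1 = 7/8 -> 7/8 = 1
(x_1 -> x_1) -> x_2 = 1 -> 1/8 = 1/8
x_1 -> x_1 = 7/8 -> 7/8 = 1
(x_1 -> x_1) -> x_1 = 1 -> 7/8 = 7/8
((x_1 -> x_1) -> x_2) -> ((x_1 -> x_1) -> x_1) = 1/8 -> 7/8 = 1
~x_2 = ~1/8 = 0
x_1 -> x_2 = 7/8 -> 1/8 = 1/8
~x_2 -> (x_1 -> x_2) = 0 -> 1/8 = 1
(~x_2 -> (x_1 -> x_2)) -> x_2 = 1 -> 1/8 = 1/8
x_1 -> x_1 = 7/8 -> 7/8 = 1
x_1 <-> (x_1 -> x_1) = 7/8 <-> 1 = 7/8
((~x_2 -> (x_1 -> x_2)) -> x_2) <-> (x_1 <-> (x_1 -> x_1)) = 1/8 <-> 7/8 = 1/8
(((x_1 -> x_1) -> x_2) -> ((x_1 -> x_1) -> x_1)) -> (((~x_2 -> (x_1 -> x_2)) -> x_2) <-> (x_1 <-> (x_1 -> x_1))) = 1 -> 1/8 = 1/8
((~(x_1 <-> x_2) -> (x_1 -> x_2)) -> ((~x_2 -> (x_2 <-> x_1)) -> (((x_1 -> x_1) -> x_1) <-> ~x_1))) <-> ((((x_1 -> x_1) -> x_2) -> ((x_1 -> x_1) -> x_1)) -> (((~x_2 -> (x_1 -> x_2)) -> x_2) <-> (x_1 <-> (x_1 -> x_1)))) = 0 <-> 1/8 = 0
(((x_2 <-> x_1) -> ~(x_1 <-> x_1)) <-> ((x_1 <-> (x_2 -> x_2)) -> ((x_2 <-> x_2) <-> ~x_2))) -> (((~(x_1 <-> x_2) -> (x_1 -> x_2)) -> ((~x_2 -> (x_2 <-> x_1)) -> (((x_1 -> x_1) -> x_1) <-> ~x_1))) <-> ((((x_1 -> x_1) -> x_2) -> ((x_1 -> x_1) -> x_1)) -> (((~x_2 -> (x_1 -> x_2)) -> x_2) <-> (x_1 <-> (x_1 -> x_1))))) = 1 -> 0 = 0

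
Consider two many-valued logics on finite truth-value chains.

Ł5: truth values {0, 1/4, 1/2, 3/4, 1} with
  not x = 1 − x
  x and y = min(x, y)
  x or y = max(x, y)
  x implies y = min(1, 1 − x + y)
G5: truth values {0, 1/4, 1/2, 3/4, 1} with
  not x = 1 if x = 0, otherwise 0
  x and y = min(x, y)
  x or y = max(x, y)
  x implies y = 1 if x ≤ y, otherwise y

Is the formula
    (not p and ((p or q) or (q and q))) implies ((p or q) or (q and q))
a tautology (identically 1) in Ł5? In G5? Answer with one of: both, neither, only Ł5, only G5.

In Ł5: every assignment gives 1 — tautology.
In G5: every assignment gives 1 — tautology.

both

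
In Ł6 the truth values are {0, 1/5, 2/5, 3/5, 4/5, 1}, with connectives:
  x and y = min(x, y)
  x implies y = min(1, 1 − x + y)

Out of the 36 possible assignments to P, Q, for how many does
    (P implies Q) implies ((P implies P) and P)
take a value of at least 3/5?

value 1: 12 assignments (counts)
value 4/5: 4 assignments (counts)
value 3/5: 4 assignments (counts)
value 2/5: 5 assignments
value 1/5: 5 assignments
value 0: 6 assignments
So 20 of the 36 assignments meet the threshold.

20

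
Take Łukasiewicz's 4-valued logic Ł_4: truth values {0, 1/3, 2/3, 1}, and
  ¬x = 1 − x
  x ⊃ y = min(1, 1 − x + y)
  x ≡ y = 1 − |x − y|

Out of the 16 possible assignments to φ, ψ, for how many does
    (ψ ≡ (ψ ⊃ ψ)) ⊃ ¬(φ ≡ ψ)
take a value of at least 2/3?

13

φ = 0, ψ = 0 ↦ 1  ≥
φ = 0, ψ = 1/3 ↦ 1  ≥
φ = 0, ψ = 2/3 ↦ 1  ≥
φ = 0, ψ = 1 ↦ 1  ≥
φ = 1/3, ψ = 0 ↦ 1  ≥
φ = 1/3, ψ = 1/3 ↦ 2/3  ≥
φ = 1/3, ψ = 2/3 ↦ 2/3  ≥
φ = 1/3, ψ = 1 ↦ 2/3  ≥
φ = 2/3, ψ = 0 ↦ 1  ≥
φ = 2/3, ψ = 1/3 ↦ 1  ≥
φ = 2/3, ψ = 2/3 ↦ 1/3  <
φ = 2/3, ψ = 1 ↦ 1/3  <
φ = 1, ψ = 0 ↦ 1  ≥
φ = 1, ψ = 1/3 ↦ 1  ≥
φ = 1, ψ = 2/3 ↦ 2/3  ≥
φ = 1, ψ = 1 ↦ 0  <
So 13 of the 16 assignments meet the threshold.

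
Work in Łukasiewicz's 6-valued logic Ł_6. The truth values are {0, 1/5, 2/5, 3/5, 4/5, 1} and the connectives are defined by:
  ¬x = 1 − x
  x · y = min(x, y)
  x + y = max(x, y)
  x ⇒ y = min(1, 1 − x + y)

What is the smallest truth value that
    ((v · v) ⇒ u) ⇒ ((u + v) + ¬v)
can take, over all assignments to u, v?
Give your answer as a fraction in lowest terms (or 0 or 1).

Take u = 2/5, v = 2/5:
v · v = 2/5 · 2/5 = 2/5
(v · v) ⇒ u = 2/5 ⇒ 2/5 = 1
u + v = 2/5 + 2/5 = 2/5
¬v = ¬2/5 = 3/5
(u + v) + ¬v = 2/5 + 3/5 = 3/5
((v · v) ⇒ u) ⇒ ((u + v) + ¬v) = 1 ⇒ 3/5 = 3/5
No assignment yields a value below 3/5, so this is the minimum.

3/5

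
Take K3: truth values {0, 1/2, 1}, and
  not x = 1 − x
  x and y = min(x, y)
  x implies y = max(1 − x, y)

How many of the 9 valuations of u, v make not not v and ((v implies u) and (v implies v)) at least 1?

u = 0, v = 0 ↦ 0  <
u = 0, v = 1/2 ↦ 1/2  <
u = 0, v = 1 ↦ 0  <
u = 1/2, v = 0 ↦ 0  <
u = 1/2, v = 1/2 ↦ 1/2  <
u = 1/2, v = 1 ↦ 1/2  <
u = 1, v = 0 ↦ 0  <
u = 1, v = 1/2 ↦ 1/2  <
u = 1, v = 1 ↦ 1  ≥
So 1 of the 9 assignments meets the threshold.

1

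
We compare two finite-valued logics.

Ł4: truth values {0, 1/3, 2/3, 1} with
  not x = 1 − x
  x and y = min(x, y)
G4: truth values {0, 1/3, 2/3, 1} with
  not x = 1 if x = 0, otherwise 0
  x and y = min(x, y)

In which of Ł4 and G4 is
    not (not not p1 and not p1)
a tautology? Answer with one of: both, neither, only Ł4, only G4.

In Ł4: at p1 = 1/3 the value is 2/3 — not a tautology.
In G4: every assignment gives 1 — tautology.

only G4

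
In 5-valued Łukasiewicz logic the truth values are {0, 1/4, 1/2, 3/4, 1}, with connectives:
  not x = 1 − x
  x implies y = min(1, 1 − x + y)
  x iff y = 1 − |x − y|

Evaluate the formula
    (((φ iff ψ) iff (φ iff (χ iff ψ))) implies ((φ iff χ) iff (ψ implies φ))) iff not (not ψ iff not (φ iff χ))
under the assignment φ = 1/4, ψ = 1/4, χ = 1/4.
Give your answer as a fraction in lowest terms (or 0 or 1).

3/4

φ iff ψ = 1/4 iff 1/4 = 1
χ iff ψ = 1/4 iff 1/4 = 1
φ iff (χ iff ψ) = 1/4 iff 1 = 1/4
(φ iff ψ) iff (φ iff (χ iff ψ)) = 1 iff 1/4 = 1/4
φ iff χ = 1/4 iff 1/4 = 1
ψ implies φ = 1/4 implies 1/4 = 1
(φ iff χ) iff (ψ implies φ) = 1 iff 1 = 1
((φ iff ψ) iff (φ iff (χ iff ψ))) implies ((φ iff χ) iff (ψ implies φ)) = 1/4 implies 1 = 1
not ψ = not 1/4 = 3/4
φ iff χ = 1/4 iff 1/4 = 1
not (φ iff χ) = not 1 = 0
not ψ iff not (φ iff χ) = 3/4 iff 0 = 1/4
not (not ψ iff not (φ iff χ)) = not 1/4 = 3/4
(((φ iff ψ) iff (φ iff (χ iff ψ))) implies ((φ iff χ) iff (ψ implies φ))) iff not (not ψ iff not (φ iff χ)) = 1 iff 3/4 = 3/4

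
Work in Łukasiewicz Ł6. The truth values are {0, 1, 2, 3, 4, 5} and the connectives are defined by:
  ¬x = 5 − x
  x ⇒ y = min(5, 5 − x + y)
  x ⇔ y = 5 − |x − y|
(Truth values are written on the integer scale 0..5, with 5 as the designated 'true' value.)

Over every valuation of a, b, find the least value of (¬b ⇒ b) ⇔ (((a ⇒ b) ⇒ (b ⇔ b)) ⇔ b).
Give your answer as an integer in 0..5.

Take a = 0, b = 2:
¬b = ¬2 = 3
¬b ⇒ b = 3 ⇒ 2 = 4
a ⇒ b = 0 ⇒ 2 = 5
b ⇔ b = 2 ⇔ 2 = 5
(a ⇒ b) ⇒ (b ⇔ b) = 5 ⇒ 5 = 5
((a ⇒ b) ⇒ (b ⇔ b)) ⇔ b = 5 ⇔ 2 = 2
(¬b ⇒ b) ⇔ (((a ⇒ b) ⇒ (b ⇔ b)) ⇔ b) = 4 ⇔ 2 = 3
No assignment yields a value below 3, so this is the minimum.

3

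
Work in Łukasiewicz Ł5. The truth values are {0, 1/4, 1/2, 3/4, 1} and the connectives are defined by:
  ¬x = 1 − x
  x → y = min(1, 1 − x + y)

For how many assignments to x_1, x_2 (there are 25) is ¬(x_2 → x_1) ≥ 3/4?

3

value 1: 1 assignment (counts)
value 3/4: 2 assignments (counts)
value 1/2: 3 assignments
value 1/4: 4 assignments
value 0: 15 assignments
So 3 of the 25 assignments meet the threshold.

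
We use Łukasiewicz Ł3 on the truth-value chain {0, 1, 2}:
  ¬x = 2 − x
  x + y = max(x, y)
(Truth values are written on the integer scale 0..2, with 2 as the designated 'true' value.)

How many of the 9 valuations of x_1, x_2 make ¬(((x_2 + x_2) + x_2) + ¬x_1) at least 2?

1

x_1 = 0, x_2 = 0 ↦ 0  <
x_1 = 0, x_2 = 1 ↦ 0  <
x_1 = 0, x_2 = 2 ↦ 0  <
x_1 = 1, x_2 = 0 ↦ 1  <
x_1 = 1, x_2 = 1 ↦ 1  <
x_1 = 1, x_2 = 2 ↦ 0  <
x_1 = 2, x_2 = 0 ↦ 2  ≥
x_1 = 2, x_2 = 1 ↦ 1  <
x_1 = 2, x_2 = 2 ↦ 0  <
So 1 of the 9 assignments meets the threshold.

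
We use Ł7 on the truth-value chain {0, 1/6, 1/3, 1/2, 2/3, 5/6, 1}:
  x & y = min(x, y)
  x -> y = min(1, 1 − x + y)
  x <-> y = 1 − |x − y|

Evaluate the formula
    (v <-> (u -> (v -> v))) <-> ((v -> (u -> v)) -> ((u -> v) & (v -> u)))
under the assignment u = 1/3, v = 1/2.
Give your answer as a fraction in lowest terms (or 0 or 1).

v -> v = 1/2 -> 1/2 = 1
u -> (v -> v) = 1/3 -> 1 = 1
v <-> (u -> (v -> v)) = 1/2 <-> 1 = 1/2
u -> v = 1/3 -> 1/2 = 1
v -> (u -> v) = 1/2 -> 1 = 1
u -> v = 1/3 -> 1/2 = 1
v -> u = 1/2 -> 1/3 = 5/6
(u -> v) & (v -> u) = 1 & 5/6 = 5/6
(v -> (u -> v)) -> ((u -> v) & (v -> u)) = 1 -> 5/6 = 5/6
(v <-> (u -> (v -> v))) <-> ((v -> (u -> v)) -> ((u -> v) & (v -> u))) = 1/2 <-> 5/6 = 2/3

2/3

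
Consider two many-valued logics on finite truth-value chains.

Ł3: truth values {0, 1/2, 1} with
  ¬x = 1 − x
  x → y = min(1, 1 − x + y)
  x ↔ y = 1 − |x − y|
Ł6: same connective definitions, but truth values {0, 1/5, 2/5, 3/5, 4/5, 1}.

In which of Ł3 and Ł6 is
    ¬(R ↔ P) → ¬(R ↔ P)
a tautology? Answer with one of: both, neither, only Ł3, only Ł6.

both

In Ł3: every assignment gives 1 — tautology.
In Ł6: every assignment gives 1 — tautology.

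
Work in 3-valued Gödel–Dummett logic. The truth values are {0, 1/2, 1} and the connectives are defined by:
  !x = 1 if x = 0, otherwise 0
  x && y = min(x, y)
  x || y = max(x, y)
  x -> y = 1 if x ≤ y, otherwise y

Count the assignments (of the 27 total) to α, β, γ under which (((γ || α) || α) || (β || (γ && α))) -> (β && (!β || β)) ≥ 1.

value 1: 14 assignments (counts)
value 1/2: 5 assignments
value 0: 8 assignments
So 14 of the 27 assignments meet the threshold.

14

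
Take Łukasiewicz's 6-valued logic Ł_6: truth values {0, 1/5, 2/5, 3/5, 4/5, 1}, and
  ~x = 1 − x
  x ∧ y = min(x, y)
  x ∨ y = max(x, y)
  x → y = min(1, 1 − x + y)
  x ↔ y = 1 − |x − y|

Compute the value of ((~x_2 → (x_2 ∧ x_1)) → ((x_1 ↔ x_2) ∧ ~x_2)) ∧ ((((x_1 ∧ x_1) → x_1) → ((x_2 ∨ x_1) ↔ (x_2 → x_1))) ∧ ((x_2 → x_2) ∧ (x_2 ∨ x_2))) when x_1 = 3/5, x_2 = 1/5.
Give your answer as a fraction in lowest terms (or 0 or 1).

~x_2 = ~1/5 = 4/5
x_2 ∧ x_1 = 1/5 ∧ 3/5 = 1/5
~x_2 → (x_2 ∧ x_1) = 4/5 → 1/5 = 2/5
x_1 ↔ x_2 = 3/5 ↔ 1/5 = 3/5
~x_2 = ~1/5 = 4/5
(x_1 ↔ x_2) ∧ ~x_2 = 3/5 ∧ 4/5 = 3/5
(~x_2 → (x_2 ∧ x_1)) → ((x_1 ↔ x_2) ∧ ~x_2) = 2/5 → 3/5 = 1
x_1 ∧ x_1 = 3/5 ∧ 3/5 = 3/5
(x_1 ∧ x_1) → x_1 = 3/5 → 3/5 = 1
x_2 ∨ x_1 = 1/5 ∨ 3/5 = 3/5
x_2 → x_1 = 1/5 → 3/5 = 1
(x_2 ∨ x_1) ↔ (x_2 → x_1) = 3/5 ↔ 1 = 3/5
((x_1 ∧ x_1) → x_1) → ((x_2 ∨ x_1) ↔ (x_2 → x_1)) = 1 → 3/5 = 3/5
x_2 → x_2 = 1/5 → 1/5 = 1
x_2 ∨ x_2 = 1/5 ∨ 1/5 = 1/5
(x_2 → x_2) ∧ (x_2 ∨ x_2) = 1 ∧ 1/5 = 1/5
(((x_1 ∧ x_1) → x_1) → ((x_2 ∨ x_1) ↔ (x_2 → x_1))) ∧ ((x_2 → x_2) ∧ (x_2 ∨ x_2)) = 3/5 ∧ 1/5 = 1/5
((~x_2 → (x_2 ∧ x_1)) → ((x_1 ↔ x_2) ∧ ~x_2)) ∧ ((((x_1 ∧ x_1) → x_1) → ((x_2 ∨ x_1) ↔ (x_2 → x_1))) ∧ ((x_2 → x_2) ∧ (x_2 ∨ x_2))) = 1 ∧ 1/5 = 1/5

1/5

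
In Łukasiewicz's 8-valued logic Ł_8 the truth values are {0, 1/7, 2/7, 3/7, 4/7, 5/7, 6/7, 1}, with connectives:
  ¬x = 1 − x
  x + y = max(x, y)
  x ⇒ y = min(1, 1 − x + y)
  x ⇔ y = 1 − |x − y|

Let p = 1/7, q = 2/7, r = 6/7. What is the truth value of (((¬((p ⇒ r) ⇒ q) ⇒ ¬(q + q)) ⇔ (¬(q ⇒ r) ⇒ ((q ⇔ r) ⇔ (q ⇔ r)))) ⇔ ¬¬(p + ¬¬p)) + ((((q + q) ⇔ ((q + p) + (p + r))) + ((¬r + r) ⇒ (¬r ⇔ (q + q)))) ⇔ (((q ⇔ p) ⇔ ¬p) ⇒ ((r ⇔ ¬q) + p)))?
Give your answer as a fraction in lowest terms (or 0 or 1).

6/7

p ⇒ r = 1/7 ⇒ 6/7 = 1
(p ⇒ r) ⇒ q = 1 ⇒ 2/7 = 2/7
¬((p ⇒ r) ⇒ q) = ¬2/7 = 5/7
q + q = 2/7 + 2/7 = 2/7
¬(q + q) = ¬2/7 = 5/7
¬((p ⇒ r) ⇒ q) ⇒ ¬(q + q) = 5/7 ⇒ 5/7 = 1
q ⇒ r = 2/7 ⇒ 6/7 = 1
¬(q ⇒ r) = ¬1 = 0
q ⇔ r = 2/7 ⇔ 6/7 = 3/7
q ⇔ r = 2/7 ⇔ 6/7 = 3/7
(q ⇔ r) ⇔ (q ⇔ r) = 3/7 ⇔ 3/7 = 1
¬(q ⇒ r) ⇒ ((q ⇔ r) ⇔ (q ⇔ r)) = 0 ⇒ 1 = 1
(¬((p ⇒ r) ⇒ q) ⇒ ¬(q + q)) ⇔ (¬(q ⇒ r) ⇒ ((q ⇔ r) ⇔ (q ⇔ r))) = 1 ⇔ 1 = 1
¬p = ¬1/7 = 6/7
¬¬p = ¬6/7 = 1/7
p + ¬¬p = 1/7 + 1/7 = 1/7
¬(p + ¬¬p) = ¬1/7 = 6/7
¬¬(p + ¬¬p) = ¬6/7 = 1/7
((¬((p ⇒ r) ⇒ q) ⇒ ¬(q + q)) ⇔ (¬(q ⇒ r) ⇒ ((q ⇔ r) ⇔ (q ⇔ r)))) ⇔ ¬¬(p + ¬¬p) = 1 ⇔ 1/7 = 1/7
q + q = 2/7 + 2/7 = 2/7
q + p = 2/7 + 1/7 = 2/7
p + r = 1/7 + 6/7 = 6/7
(q + p) + (p + r) = 2/7 + 6/7 = 6/7
(q + q) ⇔ ((q + p) + (p + r)) = 2/7 ⇔ 6/7 = 3/7
¬r = ¬6/7 = 1/7
¬r + r = 1/7 + 6/7 = 6/7
¬r = ¬6/7 = 1/7
q + q = 2/7 + 2/7 = 2/7
¬r ⇔ (q + q) = 1/7 ⇔ 2/7 = 6/7
(¬r + r) ⇒ (¬r ⇔ (q + q)) = 6/7 ⇒ 6/7 = 1
((q + q) ⇔ ((q + p) + (p + r))) + ((¬r + r) ⇒ (¬r ⇔ (q + q))) = 3/7 + 1 = 1
q ⇔ p = 2/7 ⇔ 1/7 = 6/7
¬p = ¬1/7 = 6/7
(q ⇔ p) ⇔ ¬p = 6/7 ⇔ 6/7 = 1
¬q = ¬2/7 = 5/7
r ⇔ ¬q = 6/7 ⇔ 5/7 = 6/7
(r ⇔ ¬q) + p = 6/7 + 1/7 = 6/7
((q ⇔ p) ⇔ ¬p) ⇒ ((r ⇔ ¬q) + p) = 1 ⇒ 6/7 = 6/7
(((q + q) ⇔ ((q + p) + (p + r))) + ((¬r + r) ⇒ (¬r ⇔ (q + q)))) ⇔ (((q ⇔ p) ⇔ ¬p) ⇒ ((r ⇔ ¬q) + p)) = 1 ⇔ 6/7 = 6/7
(((¬((p ⇒ r) ⇒ q) ⇒ ¬(q + q)) ⇔ (¬(q ⇒ r) ⇒ ((q ⇔ r) ⇔ (q ⇔ r)))) ⇔ ¬¬(p + ¬¬p)) + ((((q + q) ⇔ ((q + p) + (p + r))) + ((¬r + r) ⇒ (¬r ⇔ (q + q)))) ⇔ (((q ⇔ p) ⇔ ¬p) ⇒ ((r ⇔ ¬q) + p))) = 1/7 + 6/7 = 6/7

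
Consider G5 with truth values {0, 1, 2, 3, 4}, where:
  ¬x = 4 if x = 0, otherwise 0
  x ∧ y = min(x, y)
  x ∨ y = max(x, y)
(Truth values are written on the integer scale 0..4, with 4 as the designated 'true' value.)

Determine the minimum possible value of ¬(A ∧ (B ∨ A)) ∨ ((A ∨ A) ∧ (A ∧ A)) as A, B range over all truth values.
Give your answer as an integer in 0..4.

1

Take A = 1, B = 0:
B ∨ A = 0 ∨ 1 = 1
A ∧ (B ∨ A) = 1 ∧ 1 = 1
¬(A ∧ (B ∨ A)) = ¬1 = 0
A ∨ A = 1 ∨ 1 = 1
A ∧ A = 1 ∧ 1 = 1
(A ∨ A) ∧ (A ∧ A) = 1 ∧ 1 = 1
¬(A ∧ (B ∨ A)) ∨ ((A ∨ A) ∧ (A ∧ A)) = 0 ∨ 1 = 1
No assignment yields a value below 1, so this is the minimum.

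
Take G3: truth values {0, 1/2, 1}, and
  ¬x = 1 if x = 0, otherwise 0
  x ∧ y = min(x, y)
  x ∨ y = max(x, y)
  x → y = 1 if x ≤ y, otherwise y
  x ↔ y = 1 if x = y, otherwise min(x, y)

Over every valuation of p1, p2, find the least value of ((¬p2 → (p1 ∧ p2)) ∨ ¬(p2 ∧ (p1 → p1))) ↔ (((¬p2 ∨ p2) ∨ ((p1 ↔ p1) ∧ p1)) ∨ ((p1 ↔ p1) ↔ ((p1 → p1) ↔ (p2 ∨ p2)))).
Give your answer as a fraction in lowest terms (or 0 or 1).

Take p1 = 0, p2 = 1/2:
¬p2 = ¬1/2 = 0
p1 ∧ p2 = 0 ∧ 1/2 = 0
¬p2 → (p1 ∧ p2) = 0 → 0 = 1
p1 → p1 = 0 → 0 = 1
p2 ∧ (p1 → p1) = 1/2 ∧ 1 = 1/2
¬(p2 ∧ (p1 → p1)) = ¬1/2 = 0
(¬p2 → (p1 ∧ p2)) ∨ ¬(p2 ∧ (p1 → p1)) = 1 ∨ 0 = 1
¬p2 = ¬1/2 = 0
¬p2 ∨ p2 = 0 ∨ 1/2 = 1/2
p1 ↔ p1 = 0 ↔ 0 = 1
(p1 ↔ p1) ∧ p1 = 1 ∧ 0 = 0
(¬p2 ∨ p2) ∨ ((p1 ↔ p1) ∧ p1) = 1/2 ∨ 0 = 1/2
p1 ↔ p1 = 0 ↔ 0 = 1
p1 → p1 = 0 → 0 = 1
p2 ∨ p2 = 1/2 ∨ 1/2 = 1/2
(p1 → p1) ↔ (p2 ∨ p2) = 1 ↔ 1/2 = 1/2
(p1 ↔ p1) ↔ ((p1 → p1) ↔ (p2 ∨ p2)) = 1 ↔ 1/2 = 1/2
((¬p2 ∨ p2) ∨ ((p1 ↔ p1) ∧ p1)) ∨ ((p1 ↔ p1) ↔ ((p1 → p1) ↔ (p2 ∨ p2))) = 1/2 ∨ 1/2 = 1/2
((¬p2 → (p1 ∧ p2)) ∨ ¬(p2 ∧ (p1 → p1))) ↔ (((¬p2 ∨ p2) ∨ ((p1 ↔ p1) ∧ p1)) ∨ ((p1 ↔ p1) ↔ ((p1 → p1) ↔ (p2 ∨ p2)))) = 1 ↔ 1/2 = 1/2
No assignment yields a value below 1/2, so this is the minimum.

1/2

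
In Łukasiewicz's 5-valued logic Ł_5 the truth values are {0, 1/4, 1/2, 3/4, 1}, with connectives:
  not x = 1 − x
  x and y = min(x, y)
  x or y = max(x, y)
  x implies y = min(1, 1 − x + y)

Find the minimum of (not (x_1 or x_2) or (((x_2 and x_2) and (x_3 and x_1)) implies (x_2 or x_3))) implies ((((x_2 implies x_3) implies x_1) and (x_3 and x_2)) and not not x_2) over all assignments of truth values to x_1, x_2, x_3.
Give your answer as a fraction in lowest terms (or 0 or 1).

0

Take x_1 = 0, x_2 = 0, x_3 = 0:
x_1 or x_2 = 0 or 0 = 0
not (x_1 or x_2) = not 0 = 1
x_2 and x_2 = 0 and 0 = 0
x_3 and x_1 = 0 and 0 = 0
(x_2 and x_2) and (x_3 and x_1) = 0 and 0 = 0
x_2 or x_3 = 0 or 0 = 0
((x_2 and x_2) and (x_3 and x_1)) implies (x_2 or x_3) = 0 implies 0 = 1
not (x_1 or x_2) or (((x_2 and x_2) and (x_3 and x_1)) implies (x_2 or x_3)) = 1 or 1 = 1
x_2 implies x_3 = 0 implies 0 = 1
(x_2 implies x_3) implies x_1 = 1 implies 0 = 0
x_3 and x_2 = 0 and 0 = 0
((x_2 implies x_3) implies x_1) and (x_3 and x_2) = 0 and 0 = 0
not x_2 = not 0 = 1
not not x_2 = not 1 = 0
(((x_2 implies x_3) implies x_1) and (x_3 and x_2)) and not not x_2 = 0 and 0 = 0
(not (x_1 or x_2) or (((x_2 and x_2) and (x_3 and x_1)) implies (x_2 or x_3))) implies ((((x_2 implies x_3) implies x_1) and (x_3 and x_2)) and not not x_2) = 1 implies 0 = 0
No assignment yields a value below 0, so this is the minimum.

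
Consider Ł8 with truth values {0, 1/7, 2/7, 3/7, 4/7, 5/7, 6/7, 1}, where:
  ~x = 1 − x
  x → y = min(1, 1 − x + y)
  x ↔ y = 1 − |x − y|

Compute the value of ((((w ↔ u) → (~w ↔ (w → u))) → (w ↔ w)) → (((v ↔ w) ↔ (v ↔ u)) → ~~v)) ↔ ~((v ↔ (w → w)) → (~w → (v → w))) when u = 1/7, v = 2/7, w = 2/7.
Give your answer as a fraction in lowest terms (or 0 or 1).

4/7

w ↔ u = 2/7 ↔ 1/7 = 6/7
~w = ~2/7 = 5/7
w → u = 2/7 → 1/7 = 6/7
~w ↔ (w → u) = 5/7 ↔ 6/7 = 6/7
(w ↔ u) → (~w ↔ (w → u)) = 6/7 → 6/7 = 1
w ↔ w = 2/7 ↔ 2/7 = 1
((w ↔ u) → (~w ↔ (w → u))) → (w ↔ w) = 1 → 1 = 1
v ↔ w = 2/7 ↔ 2/7 = 1
v ↔ u = 2/7 ↔ 1/7 = 6/7
(v ↔ w) ↔ (v ↔ u) = 1 ↔ 6/7 = 6/7
~v = ~2/7 = 5/7
~~v = ~5/7 = 2/7
((v ↔ w) ↔ (v ↔ u)) → ~~v = 6/7 → 2/7 = 3/7
(((w ↔ u) → (~w ↔ (w → u))) → (w ↔ w)) → (((v ↔ w) ↔ (v ↔ u)) → ~~v) = 1 → 3/7 = 3/7
w → w = 2/7 → 2/7 = 1
v ↔ (w → w) = 2/7 ↔ 1 = 2/7
~w = ~2/7 = 5/7
v → w = 2/7 → 2/7 = 1
~w → (v → w) = 5/7 → 1 = 1
(v ↔ (w → w)) → (~w → (v → w)) = 2/7 → 1 = 1
~((v ↔ (w → w)) → (~w → (v → w))) = ~1 = 0
((((w ↔ u) → (~w ↔ (w → u))) → (w ↔ w)) → (((v ↔ w) ↔ (v ↔ u)) → ~~v)) ↔ ~((v ↔ (w → w)) → (~w → (v → w))) = 3/7 ↔ 0 = 4/7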